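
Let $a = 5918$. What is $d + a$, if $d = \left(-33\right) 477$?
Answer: $-9823$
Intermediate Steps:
$d = -15741$
$d + a = -15741 + 5918 = -9823$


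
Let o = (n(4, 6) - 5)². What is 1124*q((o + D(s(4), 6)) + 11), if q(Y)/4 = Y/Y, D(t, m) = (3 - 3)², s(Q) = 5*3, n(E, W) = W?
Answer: 4496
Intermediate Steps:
o = 1 (o = (6 - 5)² = 1² = 1)
s(Q) = 15
D(t, m) = 0 (D(t, m) = 0² = 0)
q(Y) = 4 (q(Y) = 4*(Y/Y) = 4*1 = 4)
1124*q((o + D(s(4), 6)) + 11) = 1124*4 = 4496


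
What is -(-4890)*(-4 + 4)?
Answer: 0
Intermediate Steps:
-(-4890)*(-4 + 4) = -(-4890)*0 = -978*0 = 0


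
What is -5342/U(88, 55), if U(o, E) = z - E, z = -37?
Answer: 2671/46 ≈ 58.065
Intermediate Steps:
U(o, E) = -37 - E
-5342/U(88, 55) = -5342/(-37 - 1*55) = -5342/(-37 - 55) = -5342/(-92) = -5342*(-1/92) = 2671/46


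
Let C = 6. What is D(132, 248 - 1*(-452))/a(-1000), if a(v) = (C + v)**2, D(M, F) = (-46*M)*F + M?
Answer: -1062567/247009 ≈ -4.3017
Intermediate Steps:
D(M, F) = M - 46*F*M (D(M, F) = -46*F*M + M = M - 46*F*M)
a(v) = (6 + v)**2
D(132, 248 - 1*(-452))/a(-1000) = (132*(1 - 46*(248 - 1*(-452))))/((6 - 1000)**2) = (132*(1 - 46*(248 + 452)))/((-994)**2) = (132*(1 - 46*700))/988036 = (132*(1 - 32200))*(1/988036) = (132*(-32199))*(1/988036) = -4250268*1/988036 = -1062567/247009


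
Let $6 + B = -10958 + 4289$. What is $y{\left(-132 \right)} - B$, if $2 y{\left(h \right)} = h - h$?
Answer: $6675$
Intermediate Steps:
$B = -6675$ ($B = -6 + \left(-10958 + 4289\right) = -6 - 6669 = -6675$)
$y{\left(h \right)} = 0$ ($y{\left(h \right)} = \frac{h - h}{2} = \frac{1}{2} \cdot 0 = 0$)
$y{\left(-132 \right)} - B = 0 - -6675 = 0 + 6675 = 6675$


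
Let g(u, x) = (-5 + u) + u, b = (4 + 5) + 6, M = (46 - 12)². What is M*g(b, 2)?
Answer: 28900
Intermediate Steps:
M = 1156 (M = 34² = 1156)
b = 15 (b = 9 + 6 = 15)
g(u, x) = -5 + 2*u
M*g(b, 2) = 1156*(-5 + 2*15) = 1156*(-5 + 30) = 1156*25 = 28900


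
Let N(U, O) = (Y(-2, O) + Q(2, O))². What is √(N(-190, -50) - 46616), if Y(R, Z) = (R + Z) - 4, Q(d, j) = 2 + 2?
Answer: 2*I*√10978 ≈ 209.55*I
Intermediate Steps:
Q(d, j) = 4
Y(R, Z) = -4 + R + Z
N(U, O) = (-2 + O)² (N(U, O) = ((-4 - 2 + O) + 4)² = ((-6 + O) + 4)² = (-2 + O)²)
√(N(-190, -50) - 46616) = √((-2 - 50)² - 46616) = √((-52)² - 46616) = √(2704 - 46616) = √(-43912) = 2*I*√10978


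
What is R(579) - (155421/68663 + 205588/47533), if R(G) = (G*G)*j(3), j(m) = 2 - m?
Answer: -156309589521368/466251197 ≈ -3.3525e+5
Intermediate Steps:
R(G) = -G**2 (R(G) = (G*G)*(2 - 1*3) = G**2*(2 - 3) = G**2*(-1) = -G**2)
R(579) - (155421/68663 + 205588/47533) = -1*579**2 - (155421/68663 + 205588/47533) = -1*335241 - (155421*(1/68663) + 205588*(1/47533)) = -335241 - (22203/9809 + 205588/47533) = -335241 - 1*3071987891/466251197 = -335241 - 3071987891/466251197 = -156309589521368/466251197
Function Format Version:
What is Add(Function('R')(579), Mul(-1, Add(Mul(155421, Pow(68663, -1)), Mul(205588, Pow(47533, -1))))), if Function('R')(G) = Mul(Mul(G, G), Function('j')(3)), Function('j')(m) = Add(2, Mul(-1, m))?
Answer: Rational(-156309589521368, 466251197) ≈ -3.3525e+5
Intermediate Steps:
Function('R')(G) = Mul(-1, Pow(G, 2)) (Function('R')(G) = Mul(Mul(G, G), Add(2, Mul(-1, 3))) = Mul(Pow(G, 2), Add(2, -3)) = Mul(Pow(G, 2), -1) = Mul(-1, Pow(G, 2)))
Add(Function('R')(579), Mul(-1, Add(Mul(155421, Pow(68663, -1)), Mul(205588, Pow(47533, -1))))) = Add(Mul(-1, Pow(579, 2)), Mul(-1, Add(Mul(155421, Pow(68663, -1)), Mul(205588, Pow(47533, -1))))) = Add(Mul(-1, 335241), Mul(-1, Add(Mul(155421, Rational(1, 68663)), Mul(205588, Rational(1, 47533))))) = Add(-335241, Mul(-1, Add(Rational(22203, 9809), Rational(205588, 47533)))) = Add(-335241, Mul(-1, Rational(3071987891, 466251197))) = Add(-335241, Rational(-3071987891, 466251197)) = Rational(-156309589521368, 466251197)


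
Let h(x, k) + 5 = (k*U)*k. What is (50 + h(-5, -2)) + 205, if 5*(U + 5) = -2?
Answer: 1142/5 ≈ 228.40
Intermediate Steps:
U = -27/5 (U = -5 + (⅕)*(-2) = -5 - ⅖ = -27/5 ≈ -5.4000)
h(x, k) = -5 - 27*k²/5 (h(x, k) = -5 + (k*(-27/5))*k = -5 + (-27*k/5)*k = -5 - 27*k²/5)
(50 + h(-5, -2)) + 205 = (50 + (-5 - 27/5*(-2)²)) + 205 = (50 + (-5 - 27/5*4)) + 205 = (50 + (-5 - 108/5)) + 205 = (50 - 133/5) + 205 = 117/5 + 205 = 1142/5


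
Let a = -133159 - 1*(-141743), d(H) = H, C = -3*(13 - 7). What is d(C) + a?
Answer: 8566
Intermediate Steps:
C = -18 (C = -3*6 = -18)
a = 8584 (a = -133159 + 141743 = 8584)
d(C) + a = -18 + 8584 = 8566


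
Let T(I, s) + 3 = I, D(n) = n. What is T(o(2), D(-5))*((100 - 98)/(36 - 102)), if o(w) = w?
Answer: 1/33 ≈ 0.030303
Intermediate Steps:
T(I, s) = -3 + I
T(o(2), D(-5))*((100 - 98)/(36 - 102)) = (-3 + 2)*((100 - 98)/(36 - 102)) = -2/(-66) = -2*(-1)/66 = -1*(-1/33) = 1/33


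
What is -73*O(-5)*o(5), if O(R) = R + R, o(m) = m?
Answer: 3650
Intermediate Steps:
O(R) = 2*R
-73*O(-5)*o(5) = -73*2*(-5)*5 = -(-730)*5 = -73*(-50) = 3650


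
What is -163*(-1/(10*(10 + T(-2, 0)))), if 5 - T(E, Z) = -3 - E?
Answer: 163/160 ≈ 1.0187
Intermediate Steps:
T(E, Z) = 8 + E (T(E, Z) = 5 - (-3 - E) = 5 + (3 + E) = 8 + E)
-163*(-1/(10*(10 + T(-2, 0)))) = -163*(-1/(10*(10 + (8 - 2)))) = -163*(-1/(10*(10 + 6))) = -163/(16*(-10)) = -163/(-160) = -163*(-1/160) = 163/160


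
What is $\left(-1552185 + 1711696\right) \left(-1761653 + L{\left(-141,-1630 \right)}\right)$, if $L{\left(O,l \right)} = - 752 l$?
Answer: $-85480828323$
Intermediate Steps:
$\left(-1552185 + 1711696\right) \left(-1761653 + L{\left(-141,-1630 \right)}\right) = \left(-1552185 + 1711696\right) \left(-1761653 - -1225760\right) = 159511 \left(-1761653 + 1225760\right) = 159511 \left(-535893\right) = -85480828323$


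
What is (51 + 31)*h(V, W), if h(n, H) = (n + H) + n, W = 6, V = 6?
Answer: 1476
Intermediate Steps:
h(n, H) = H + 2*n (h(n, H) = (H + n) + n = H + 2*n)
(51 + 31)*h(V, W) = (51 + 31)*(6 + 2*6) = 82*(6 + 12) = 82*18 = 1476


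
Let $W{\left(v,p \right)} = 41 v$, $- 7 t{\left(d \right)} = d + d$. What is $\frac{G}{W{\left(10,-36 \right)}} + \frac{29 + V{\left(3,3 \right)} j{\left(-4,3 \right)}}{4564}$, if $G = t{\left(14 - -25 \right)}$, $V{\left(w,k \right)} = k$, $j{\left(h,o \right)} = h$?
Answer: $- \frac{21943}{935620} \approx -0.023453$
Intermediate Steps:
$t{\left(d \right)} = - \frac{2 d}{7}$ ($t{\left(d \right)} = - \frac{d + d}{7} = - \frac{2 d}{7}$)
$G = - \frac{78}{7}$ ($G = - \frac{2 \left(14 - -25\right)}{7} = - \frac{2 \left(14 + 25\right)}{7} = \left(- \frac{2}{7}\right) 39 = - \frac{78}{7} \approx -11.143$)
$\frac{G}{W{\left(10,-36 \right)}} + \frac{29 + V{\left(3,3 \right)} j{\left(-4,3 \right)}}{4564} = - \frac{78}{7 \cdot 41 \cdot 10} + \frac{29 + 3 \left(-4\right)}{4564} = - \frac{78}{7 \cdot 410} + \left(29 - 12\right) \frac{1}{4564} = \left(- \frac{78}{7}\right) \frac{1}{410} + 17 \cdot \frac{1}{4564} = - \frac{39}{1435} + \frac{17}{4564} = - \frac{21943}{935620}$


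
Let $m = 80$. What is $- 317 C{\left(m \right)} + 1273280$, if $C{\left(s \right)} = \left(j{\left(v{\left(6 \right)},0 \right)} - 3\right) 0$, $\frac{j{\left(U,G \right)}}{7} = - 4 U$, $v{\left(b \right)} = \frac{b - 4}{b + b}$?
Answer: $1273280$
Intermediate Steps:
$v{\left(b \right)} = \frac{-4 + b}{2 b}$
$j{\left(U,G \right)} = - 28 U$ ($j{\left(U,G \right)} = 7 \left(- 4 U\right) = - 28 U$)
$C{\left(s \right)} = 0$ ($C{\left(s \right)} = \left(- 28 \frac{-4 + 6}{2 \cdot 6} - 3\right) 0 = \left(- 28 \cdot \frac{1}{2} \cdot \frac{1}{6} \cdot 2 - 3\right) 0 = \left(\left(-28\right) \frac{1}{6} - 3\right) 0 = \left(- \frac{14}{3} - 3\right) 0 = \left(- \frac{23}{3}\right) 0 = 0$)
$- 317 C{\left(m \right)} + 1273280 = \left(-317\right) 0 + 1273280 = 0 + 1273280 = 1273280$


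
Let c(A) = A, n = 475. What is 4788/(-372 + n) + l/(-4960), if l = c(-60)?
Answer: 1187733/25544 ≈ 46.498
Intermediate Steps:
l = -60
4788/(-372 + n) + l/(-4960) = 4788/(-372 + 475) - 60/(-4960) = 4788/103 - 60*(-1/4960) = 4788*(1/103) + 3/248 = 4788/103 + 3/248 = 1187733/25544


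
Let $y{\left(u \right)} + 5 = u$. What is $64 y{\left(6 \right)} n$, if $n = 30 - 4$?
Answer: $1664$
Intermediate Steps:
$y{\left(u \right)} = -5 + u$
$n = 26$ ($n = 30 - 4 = 26$)
$64 y{\left(6 \right)} n = 64 \left(-5 + 6\right) 26 = 64 \cdot 1 \cdot 26 = 64 \cdot 26 = 1664$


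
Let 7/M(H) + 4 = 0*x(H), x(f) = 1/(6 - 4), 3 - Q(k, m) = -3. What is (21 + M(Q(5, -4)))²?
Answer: 5929/16 ≈ 370.56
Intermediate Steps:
Q(k, m) = 6 (Q(k, m) = 3 - 1*(-3) = 3 + 3 = 6)
x(f) = ½ (x(f) = 1/2 = ½)
M(H) = -7/4 (M(H) = 7/(-4 + 0*(½)) = 7/(-4 + 0) = 7/(-4) = 7*(-¼) = -7/4)
(21 + M(Q(5, -4)))² = (21 - 7/4)² = (77/4)² = 5929/16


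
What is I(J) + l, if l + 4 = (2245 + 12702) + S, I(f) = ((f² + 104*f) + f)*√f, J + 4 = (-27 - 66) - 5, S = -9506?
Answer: 5437 - 306*I*√102 ≈ 5437.0 - 3090.4*I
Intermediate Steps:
J = -102 (J = -4 + ((-27 - 66) - 5) = -4 + (-93 - 5) = -4 - 98 = -102)
I(f) = √f*(f² + 105*f) (I(f) = (f² + 105*f)*√f = √f*(f² + 105*f))
l = 5437 (l = -4 + ((2245 + 12702) - 9506) = -4 + (14947 - 9506) = -4 + 5441 = 5437)
I(J) + l = (-102)^(3/2)*(105 - 102) + 5437 = -102*I*√102*3 + 5437 = -306*I*√102 + 5437 = 5437 - 306*I*√102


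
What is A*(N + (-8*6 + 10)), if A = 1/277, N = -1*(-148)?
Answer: 110/277 ≈ 0.39711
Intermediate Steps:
N = 148
A = 1/277 ≈ 0.0036101
A*(N + (-8*6 + 10)) = (148 + (-8*6 + 10))/277 = (148 + (-48 + 10))/277 = (148 - 38)/277 = (1/277)*110 = 110/277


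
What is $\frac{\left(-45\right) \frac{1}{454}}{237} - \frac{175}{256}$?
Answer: $- \frac{3140195}{4590848} \approx -0.68401$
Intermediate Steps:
$\frac{\left(-45\right) \frac{1}{454}}{237} - \frac{175}{256} = \left(-45\right) \frac{1}{454} \cdot \frac{1}{237} - \frac{175}{256} = \left(- \frac{45}{454}\right) \frac{1}{237} - \frac{175}{256} = - \frac{15}{35866} - \frac{175}{256} = - \frac{3140195}{4590848}$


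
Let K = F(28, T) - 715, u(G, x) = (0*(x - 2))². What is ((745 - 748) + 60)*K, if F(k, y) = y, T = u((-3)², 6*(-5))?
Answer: -40755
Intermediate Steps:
u(G, x) = 0 (u(G, x) = (0*(-2 + x))² = 0² = 0)
T = 0
K = -715 (K = 0 - 715 = -715)
((745 - 748) + 60)*K = ((745 - 748) + 60)*(-715) = (-3 + 60)*(-715) = 57*(-715) = -40755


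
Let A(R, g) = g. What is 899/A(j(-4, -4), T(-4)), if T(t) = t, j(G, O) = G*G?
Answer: -899/4 ≈ -224.75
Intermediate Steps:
j(G, O) = G²
899/A(j(-4, -4), T(-4)) = 899/(-4) = 899*(-¼) = -899/4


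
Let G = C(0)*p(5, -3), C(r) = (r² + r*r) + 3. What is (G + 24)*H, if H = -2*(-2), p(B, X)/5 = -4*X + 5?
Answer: 1116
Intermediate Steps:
p(B, X) = 25 - 20*X (p(B, X) = 5*(-4*X + 5) = 5*(5 - 4*X) = 25 - 20*X)
C(r) = 3 + 2*r² (C(r) = (r² + r²) + 3 = 2*r² + 3 = 3 + 2*r²)
G = 255 (G = (3 + 2*0²)*(25 - 20*(-3)) = (3 + 2*0)*(25 + 60) = (3 + 0)*85 = 3*85 = 255)
H = 4
(G + 24)*H = (255 + 24)*4 = 279*4 = 1116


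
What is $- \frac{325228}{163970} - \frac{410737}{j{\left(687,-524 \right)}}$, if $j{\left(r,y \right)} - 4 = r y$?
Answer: $- \frac{24864165231}{29513288240} \approx -0.84247$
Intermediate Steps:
$j{\left(r,y \right)} = 4 + r y$
$- \frac{325228}{163970} - \frac{410737}{j{\left(687,-524 \right)}} = - \frac{325228}{163970} - \frac{410737}{4 + 687 \left(-524\right)} = \left(-325228\right) \frac{1}{163970} - \frac{410737}{4 - 359988} = - \frac{162614}{81985} - \frac{410737}{-359984} = - \frac{162614}{81985} - - \frac{410737}{359984} = - \frac{162614}{81985} + \frac{410737}{359984} = - \frac{24864165231}{29513288240}$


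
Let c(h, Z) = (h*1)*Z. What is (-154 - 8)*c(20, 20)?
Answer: -64800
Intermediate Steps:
c(h, Z) = Z*h (c(h, Z) = h*Z = Z*h)
(-154 - 8)*c(20, 20) = (-154 - 8)*(20*20) = -162*400 = -64800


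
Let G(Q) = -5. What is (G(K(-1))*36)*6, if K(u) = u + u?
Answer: -1080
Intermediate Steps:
K(u) = 2*u
(G(K(-1))*36)*6 = -5*36*6 = -180*6 = -1080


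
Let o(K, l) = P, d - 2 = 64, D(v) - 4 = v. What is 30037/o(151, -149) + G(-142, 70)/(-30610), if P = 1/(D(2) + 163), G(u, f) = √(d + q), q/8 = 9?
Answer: 5076253 - √138/30610 ≈ 5.0763e+6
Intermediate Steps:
q = 72 (q = 8*9 = 72)
D(v) = 4 + v
d = 66 (d = 2 + 64 = 66)
G(u, f) = √138 (G(u, f) = √(66 + 72) = √138)
P = 1/169 (P = 1/((4 + 2) + 163) = 1/(6 + 163) = 1/169 ≈ 0.0059172)
o(K, l) = 1/169
30037/o(151, -149) + G(-142, 70)/(-30610) = 30037/(1/169) + √138/(-30610) = 30037*169 + √138*(-1/30610) = 5076253 - √138/30610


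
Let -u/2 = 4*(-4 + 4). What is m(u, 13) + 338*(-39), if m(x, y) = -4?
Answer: -13186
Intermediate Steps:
u = 0 (u = -8*(-4 + 4) = -8*0 = -2*0 = 0)
m(u, 13) + 338*(-39) = -4 + 338*(-39) = -4 - 13182 = -13186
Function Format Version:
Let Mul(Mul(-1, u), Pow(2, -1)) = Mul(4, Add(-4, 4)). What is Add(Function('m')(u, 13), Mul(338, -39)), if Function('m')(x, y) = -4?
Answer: -13186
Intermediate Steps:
u = 0 (u = Mul(-2, Mul(4, Add(-4, 4))) = Mul(-2, Mul(4, 0)) = Mul(-2, 0) = 0)
Add(Function('m')(u, 13), Mul(338, -39)) = Add(-4, Mul(338, -39)) = Add(-4, -13182) = -13186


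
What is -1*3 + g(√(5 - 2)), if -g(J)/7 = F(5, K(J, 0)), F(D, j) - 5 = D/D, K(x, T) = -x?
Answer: -45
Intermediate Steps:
F(D, j) = 6 (F(D, j) = 5 + D/D = 5 + 1 = 6)
g(J) = -42 (g(J) = -7*6 = -42)
-1*3 + g(√(5 - 2)) = -1*3 - 42 = -3 - 42 = -45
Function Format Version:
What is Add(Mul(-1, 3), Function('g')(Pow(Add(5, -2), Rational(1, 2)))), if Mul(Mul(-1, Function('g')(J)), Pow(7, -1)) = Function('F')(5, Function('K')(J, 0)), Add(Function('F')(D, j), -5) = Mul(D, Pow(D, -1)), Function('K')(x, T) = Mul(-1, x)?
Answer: -45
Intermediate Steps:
Function('F')(D, j) = 6 (Function('F')(D, j) = Add(5, Mul(D, Pow(D, -1))) = Add(5, 1) = 6)
Function('g')(J) = -42 (Function('g')(J) = Mul(-7, 6) = -42)
Add(Mul(-1, 3), Function('g')(Pow(Add(5, -2), Rational(1, 2)))) = Add(Mul(-1, 3), -42) = Add(-3, -42) = -45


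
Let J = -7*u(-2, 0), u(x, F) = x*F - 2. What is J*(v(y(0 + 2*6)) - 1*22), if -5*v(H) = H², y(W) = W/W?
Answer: -1554/5 ≈ -310.80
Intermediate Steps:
u(x, F) = -2 + F*x (u(x, F) = F*x - 2 = -2 + F*x)
y(W) = 1
v(H) = -H²/5
J = 14 (J = -7*(-2 + 0*(-2)) = -7*(-2 + 0) = -7*(-2) = 14)
J*(v(y(0 + 2*6)) - 1*22) = 14*(-⅕*1² - 1*22) = 14*(-⅕*1 - 22) = 14*(-⅕ - 22) = 14*(-111/5) = -1554/5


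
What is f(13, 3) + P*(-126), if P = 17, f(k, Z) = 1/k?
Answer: -27845/13 ≈ -2141.9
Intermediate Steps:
f(13, 3) + P*(-126) = 1/13 + 17*(-126) = 1/13 - 2142 = -27845/13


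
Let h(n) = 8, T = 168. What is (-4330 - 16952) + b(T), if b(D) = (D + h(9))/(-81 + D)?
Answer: -1851358/87 ≈ -21280.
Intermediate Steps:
b(D) = (8 + D)/(-81 + D) (b(D) = (D + 8)/(-81 + D) = (8 + D)/(-81 + D))
(-4330 - 16952) + b(T) = (-4330 - 16952) + (8 + 168)/(-81 + 168) = -21282 + 176/87 = -1851358/87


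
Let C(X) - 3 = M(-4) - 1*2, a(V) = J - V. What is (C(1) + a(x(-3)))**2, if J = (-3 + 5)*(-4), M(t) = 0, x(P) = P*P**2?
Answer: 400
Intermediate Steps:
x(P) = P**3
J = -8 (J = 2*(-4) = -8)
a(V) = -8 - V
C(X) = 1 (C(X) = 3 + (0 - 1*2) = 3 + (0 - 2) = 3 - 2 = 1)
(C(1) + a(x(-3)))**2 = (1 + (-8 - 1*(-3)**3))**2 = (1 + (-8 - 1*(-27)))**2 = (1 + (-8 + 27))**2 = (1 + 19)**2 = 20**2 = 400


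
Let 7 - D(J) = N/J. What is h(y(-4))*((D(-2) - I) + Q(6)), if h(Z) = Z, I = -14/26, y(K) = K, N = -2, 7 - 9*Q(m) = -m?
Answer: -3736/117 ≈ -31.932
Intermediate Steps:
Q(m) = 7/9 + m/9 (Q(m) = 7/9 - (-1)*m/9 = 7/9 + m/9)
I = -7/13 (I = -14*1/26 = -7/13 ≈ -0.53846)
D(J) = 7 + 2/J (D(J) = 7 - (-2)/J = 7 + 2/J)
h(y(-4))*((D(-2) - I) + Q(6)) = -4*(((7 + 2/(-2)) - 1*(-7/13)) + (7/9 + (1/9)*6)) = -4*(((7 + 2*(-1/2)) + 7/13) + (7/9 + 2/3)) = -4*(((7 - 1) + 7/13) + 13/9) = -4*((6 + 7/13) + 13/9) = -4*(85/13 + 13/9) = -4*934/117 = -3736/117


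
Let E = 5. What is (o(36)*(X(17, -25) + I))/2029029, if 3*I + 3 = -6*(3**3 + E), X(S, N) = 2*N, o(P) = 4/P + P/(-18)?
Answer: 1955/18261261 ≈ 0.00010706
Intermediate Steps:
o(P) = 4/P - P/18 (o(P) = 4/P + P*(-1/18) = 4/P - P/18)
I = -65 (I = -1 + (-6*(3**3 + 5))/3 = -1 + (-6*(27 + 5))/3 = -1 + (-6*32)/3 = -1 + (1/3)*(-192) = -1 - 64 = -65)
(o(36)*(X(17, -25) + I))/2029029 = ((4/36 - 1/18*36)*(2*(-25) - 65))/2029029 = ((4*(1/36) - 2)*(-50 - 65))*(1/2029029) = ((1/9 - 2)*(-115))*(1/2029029) = -17/9*(-115)*(1/2029029) = (1955/9)*(1/2029029) = 1955/18261261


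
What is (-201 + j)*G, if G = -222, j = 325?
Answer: -27528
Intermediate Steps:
(-201 + j)*G = (-201 + 325)*(-222) = 124*(-222) = -27528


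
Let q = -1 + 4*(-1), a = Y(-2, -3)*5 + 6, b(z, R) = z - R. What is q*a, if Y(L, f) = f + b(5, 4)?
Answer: 20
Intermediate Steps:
Y(L, f) = 1 + f (Y(L, f) = f + (5 - 1*4) = f + (5 - 4) = f + 1 = 1 + f)
a = -4 (a = (1 - 3)*5 + 6 = -2*5 + 6 = -10 + 6 = -4)
q = -5 (q = -1 - 4 = -5)
q*a = -5*(-4) = 20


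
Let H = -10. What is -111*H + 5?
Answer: 1115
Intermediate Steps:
-111*H + 5 = -111*(-10) + 5 = 1110 + 5 = 1115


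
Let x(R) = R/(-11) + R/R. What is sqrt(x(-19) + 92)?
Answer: sqrt(11462)/11 ≈ 9.7328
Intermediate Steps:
x(R) = 1 - R/11 (x(R) = R*(-1/11) + 1 = -R/11 + 1 = 1 - R/11)
sqrt(x(-19) + 92) = sqrt((1 - 1/11*(-19)) + 92) = sqrt((1 + 19/11) + 92) = sqrt(30/11 + 92) = sqrt(1042/11) = sqrt(11462)/11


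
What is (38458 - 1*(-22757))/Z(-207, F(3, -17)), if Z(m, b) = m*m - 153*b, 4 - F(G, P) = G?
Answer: 20405/14232 ≈ 1.4337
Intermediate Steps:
F(G, P) = 4 - G
Z(m, b) = m**2 - 153*b
(38458 - 1*(-22757))/Z(-207, F(3, -17)) = (38458 - 1*(-22757))/((-207)**2 - 153*(4 - 1*3)) = (38458 + 22757)/(42849 - 153*(4 - 3)) = 61215/(42849 - 153*1) = 61215/(42849 - 153) = 61215/42696 = 61215*(1/42696) = 20405/14232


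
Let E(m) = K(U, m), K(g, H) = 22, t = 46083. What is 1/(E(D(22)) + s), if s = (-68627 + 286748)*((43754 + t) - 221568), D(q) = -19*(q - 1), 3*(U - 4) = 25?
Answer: -1/28733297429 ≈ -3.4803e-11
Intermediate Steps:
U = 37/3 (U = 4 + (1/3)*25 = 4 + 25/3 = 37/3 ≈ 12.333)
D(q) = 19 - 19*q (D(q) = -19*(-1 + q) = 19 - 19*q)
E(m) = 22
s = -28733297451 (s = (-68627 + 286748)*((43754 + 46083) - 221568) = 218121*(89837 - 221568) = 218121*(-131731) = -28733297451)
1/(E(D(22)) + s) = 1/(22 - 28733297451) = 1/(-28733297429) = -1/28733297429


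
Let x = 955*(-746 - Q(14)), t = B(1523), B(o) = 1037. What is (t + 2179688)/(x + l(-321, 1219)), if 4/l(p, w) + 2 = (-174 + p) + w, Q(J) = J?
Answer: -787241725/262013798 ≈ -3.0046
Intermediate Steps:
l(p, w) = 4/(-176 + p + w) (l(p, w) = 4/(-2 + ((-174 + p) + w)) = 4/(-2 + (-174 + p + w)) = 4/(-176 + p + w))
t = 1037
x = -725800 (x = 955*(-746 - 1*14) = 955*(-746 - 14) = 955*(-760) = -725800)
(t + 2179688)/(x + l(-321, 1219)) = (1037 + 2179688)/(-725800 + 4/(-176 - 321 + 1219)) = 2180725/(-725800 + 4/722) = 2180725/(-725800 + 4*(1/722)) = 2180725/(-725800 + 2/361) = 2180725/(-262013798/361) = 2180725*(-361/262013798) = -787241725/262013798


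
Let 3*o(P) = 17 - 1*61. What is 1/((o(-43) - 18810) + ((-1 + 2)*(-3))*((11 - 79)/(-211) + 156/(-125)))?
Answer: -79125/1489282006 ≈ -5.3130e-5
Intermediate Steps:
o(P) = -44/3 (o(P) = (17 - 1*61)/3 = (17 - 61)/3 = (1/3)*(-44) = -44/3)
1/((o(-43) - 18810) + ((-1 + 2)*(-3))*((11 - 79)/(-211) + 156/(-125))) = 1/((-44/3 - 18810) + ((-1 + 2)*(-3))*((11 - 79)/(-211) + 156/(-125))) = 1/(-56474/3 + (1*(-3))*(-68*(-1/211) + 156*(-1/125))) = 1/(-56474/3 - 3*(68/211 - 156/125)) = 1/(-56474/3 - 3*(-24416/26375)) = 1/(-56474/3 + 73248/26375) = 1/(-1489282006/79125) = -79125/1489282006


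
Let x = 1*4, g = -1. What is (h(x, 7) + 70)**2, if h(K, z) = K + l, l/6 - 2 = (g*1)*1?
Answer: 6400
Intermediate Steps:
l = 6 (l = 12 + 6*(-1*1*1) = 12 + 6*(-1*1) = 12 + 6*(-1) = 12 - 6 = 6)
x = 4
h(K, z) = 6 + K (h(K, z) = K + 6 = 6 + K)
(h(x, 7) + 70)**2 = ((6 + 4) + 70)**2 = (10 + 70)**2 = 80**2 = 6400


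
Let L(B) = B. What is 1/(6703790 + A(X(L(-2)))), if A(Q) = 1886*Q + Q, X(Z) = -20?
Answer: 1/6666050 ≈ 1.5001e-7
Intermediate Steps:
A(Q) = 1887*Q
1/(6703790 + A(X(L(-2)))) = 1/(6703790 + 1887*(-20)) = 1/(6703790 - 37740) = 1/6666050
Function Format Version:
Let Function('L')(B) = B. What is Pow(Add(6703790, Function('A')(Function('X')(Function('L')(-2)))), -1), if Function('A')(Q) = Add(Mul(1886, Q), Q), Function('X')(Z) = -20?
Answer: Rational(1, 6666050) ≈ 1.5001e-7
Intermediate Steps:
Function('A')(Q) = Mul(1887, Q)
Pow(Add(6703790, Function('A')(Function('X')(Function('L')(-2)))), -1) = Pow(Add(6703790, Mul(1887, -20)), -1) = Pow(Add(6703790, -37740), -1) = Pow(6666050, -1) = Rational(1, 6666050)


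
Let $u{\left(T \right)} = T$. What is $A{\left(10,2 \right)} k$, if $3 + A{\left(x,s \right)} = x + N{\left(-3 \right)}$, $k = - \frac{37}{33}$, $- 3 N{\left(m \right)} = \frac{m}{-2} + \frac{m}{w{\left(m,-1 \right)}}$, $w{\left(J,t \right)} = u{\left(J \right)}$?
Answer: $- \frac{1369}{198} \approx -6.9141$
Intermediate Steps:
$w{\left(J,t \right)} = J$
$N{\left(m \right)} = - \frac{1}{3} + \frac{m}{6}$ ($N{\left(m \right)} = - \frac{\frac{m}{-2} + \frac{m}{m}}{3} = - \frac{m \left(- \frac{1}{2}\right) + 1}{3} = - \frac{- \frac{m}{2} + 1}{3} = - \frac{1 - \frac{m}{2}}{3} = - \frac{1}{3} + \frac{m}{6}$)
$k = - \frac{37}{33}$ ($k = \left(-37\right) \frac{1}{33} = - \frac{37}{33} \approx -1.1212$)
$A{\left(x,s \right)} = - \frac{23}{6} + x$ ($A{\left(x,s \right)} = -3 + \left(x + \left(- \frac{1}{3} + \frac{1}{6} \left(-3\right)\right)\right) = -3 + \left(x - \frac{5}{6}\right) = -3 + \left(- \frac{5}{6} + x\right) = - \frac{23}{6} + x$)
$A{\left(10,2 \right)} k = \left(- \frac{23}{6} + 10\right) \left(- \frac{37}{33}\right) = \frac{37}{6} \left(- \frac{37}{33}\right) = - \frac{1369}{198}$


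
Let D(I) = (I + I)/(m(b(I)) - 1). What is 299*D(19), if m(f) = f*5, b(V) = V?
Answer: 5681/47 ≈ 120.87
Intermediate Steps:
m(f) = 5*f
D(I) = 2*I/(-1 + 5*I) (D(I) = (I + I)/(5*I - 1) = (2*I)/(-1 + 5*I) = 2*I/(-1 + 5*I))
299*D(19) = 299*(2*19/(-1 + 5*19)) = 299*(2*19/(-1 + 95)) = 299*(2*19/94) = 299*(2*19*(1/94)) = 299*(19/47) = 5681/47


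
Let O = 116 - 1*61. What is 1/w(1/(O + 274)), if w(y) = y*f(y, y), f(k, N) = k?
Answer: 108241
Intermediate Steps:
O = 55 (O = 116 - 61 = 55)
w(y) = y**2 (w(y) = y*y = y**2)
1/w(1/(O + 274)) = 1/((1/(55 + 274))**2) = 1/((1/329)**2) = 1/(1/108241) = 108241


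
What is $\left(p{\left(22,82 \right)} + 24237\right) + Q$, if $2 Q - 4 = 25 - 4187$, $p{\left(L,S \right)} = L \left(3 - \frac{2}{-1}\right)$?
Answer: $22268$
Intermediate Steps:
$p{\left(L,S \right)} = 5 L$ ($p{\left(L,S \right)} = L \left(3 - -2\right) = L \left(3 + 2\right) = L 5 = 5 L$)
$Q = -2079$ ($Q = 2 + \frac{25 - 4187}{2} = 2 + \frac{1}{2} \left(-4162\right) = 2 - 2081 = -2079$)
$\left(p{\left(22,82 \right)} + 24237\right) + Q = \left(5 \cdot 22 + 24237\right) - 2079 = \left(110 + 24237\right) - 2079 = 24347 - 2079 = 22268$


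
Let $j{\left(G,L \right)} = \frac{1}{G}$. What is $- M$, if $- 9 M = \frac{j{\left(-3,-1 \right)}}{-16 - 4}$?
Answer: $\frac{1}{540} \approx 0.0018519$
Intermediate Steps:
$M = - \frac{1}{540}$ ($M = - \frac{\frac{1}{-3} \frac{1}{-16 - 4}}{9} = - \frac{\left(- \frac{1}{3}\right) \frac{1}{-20}}{9} = - \frac{\left(- \frac{1}{3}\right) \left(- \frac{1}{20}\right)}{9} = \left(- \frac{1}{9}\right) \frac{1}{60} = - \frac{1}{540} \approx -0.0018519$)
$- M = \left(-1\right) \left(- \frac{1}{540}\right) = \frac{1}{540}$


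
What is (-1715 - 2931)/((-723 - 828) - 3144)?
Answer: 4646/4695 ≈ 0.98956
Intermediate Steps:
(-1715 - 2931)/((-723 - 828) - 3144) = -4646/(-1551 - 3144) = -4646/(-4695) = -4646*(-1/4695) = 4646/4695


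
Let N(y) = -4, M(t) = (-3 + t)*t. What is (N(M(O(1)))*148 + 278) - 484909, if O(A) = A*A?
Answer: -485223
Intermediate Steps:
O(A) = A²
M(t) = t*(-3 + t)
(N(M(O(1)))*148 + 278) - 484909 = (-4*148 + 278) - 484909 = (-592 + 278) - 484909 = -314 - 484909 = -485223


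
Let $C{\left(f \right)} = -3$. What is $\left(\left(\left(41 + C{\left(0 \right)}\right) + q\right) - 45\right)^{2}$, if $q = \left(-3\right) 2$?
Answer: $169$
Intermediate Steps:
$q = -6$
$\left(\left(\left(41 + C{\left(0 \right)}\right) + q\right) - 45\right)^{2} = \left(\left(\left(41 - 3\right) - 6\right) - 45\right)^{2} = \left(\left(38 - 6\right) - 45\right)^{2} = \left(32 - 45\right)^{2} = \left(-13\right)^{2} = 169$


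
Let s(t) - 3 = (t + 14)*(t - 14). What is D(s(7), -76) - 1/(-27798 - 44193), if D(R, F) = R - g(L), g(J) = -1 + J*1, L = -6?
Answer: -9862766/71991 ≈ -137.00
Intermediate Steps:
s(t) = 3 + (-14 + t)*(14 + t) (s(t) = 3 + (t + 14)*(t - 14) = 3 + (14 + t)*(-14 + t) = 3 + (-14 + t)*(14 + t))
g(J) = -1 + J
D(R, F) = 7 + R (D(R, F) = R - (-1 - 6) = R - 1*(-7) = R + 7 = 7 + R)
D(s(7), -76) - 1/(-27798 - 44193) = (7 + (-193 + 7²)) - 1/(-27798 - 44193) = (7 + (-193 + 49)) - 1/(-71991) = (7 - 144) - 1*(-1/71991) = -137 + 1/71991 = -9862766/71991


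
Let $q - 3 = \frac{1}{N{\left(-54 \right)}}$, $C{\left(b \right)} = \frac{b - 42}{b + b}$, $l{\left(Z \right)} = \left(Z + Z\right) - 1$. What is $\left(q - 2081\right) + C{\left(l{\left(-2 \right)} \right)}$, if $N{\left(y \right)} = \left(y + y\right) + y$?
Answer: $- \frac{839689}{405} \approx -2073.3$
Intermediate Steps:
$l{\left(Z \right)} = -1 + 2 Z$ ($l{\left(Z \right)} = 2 Z - 1 = -1 + 2 Z$)
$C{\left(b \right)} = \frac{-42 + b}{2 b}$
$N{\left(y \right)} = 3 y$ ($N{\left(y \right)} = 2 y + y = 3 y$)
$q = \frac{485}{162}$ ($q = 3 + \frac{1}{3 \left(-54\right)} = 3 + \frac{1}{-162} = 3 - \frac{1}{162} = \frac{485}{162} \approx 2.9938$)
$\left(q - 2081\right) + C{\left(l{\left(-2 \right)} \right)} = \left(\frac{485}{162} - 2081\right) + \frac{-42 + \left(-1 + 2 \left(-2\right)\right)}{2 \left(-1 + 2 \left(-2\right)\right)} = - \frac{336637}{162} + \frac{-42 - 5}{2 \left(-1 - 4\right)} = - \frac{336637}{162} + \frac{-42 - 5}{2 \left(-5\right)} = - \frac{336637}{162} + \frac{1}{2} \left(- \frac{1}{5}\right) \left(-47\right) = - \frac{336637}{162} + \frac{47}{10} = - \frac{839689}{405}$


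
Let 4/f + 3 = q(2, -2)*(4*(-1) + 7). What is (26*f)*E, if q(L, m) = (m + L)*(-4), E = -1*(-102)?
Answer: -3536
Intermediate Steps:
E = 102
q(L, m) = -4*L - 4*m (q(L, m) = (L + m)*(-4) = -4*L - 4*m)
f = -4/3 (f = 4/(-3 + (-4*2 - 4*(-2))*(4*(-1) + 7)) = 4/(-3 + (-8 + 8)*(-4 + 7)) = 4/(-3 + 0*3) = 4/(-3 + 0) = 4/(-3) = 4*(-⅓) = -4/3 ≈ -1.3333)
(26*f)*E = (26*(-4/3))*102 = -104/3*102 = -3536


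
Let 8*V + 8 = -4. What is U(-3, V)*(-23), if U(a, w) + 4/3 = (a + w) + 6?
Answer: -23/6 ≈ -3.8333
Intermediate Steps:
V = -3/2 (V = -1 + (1/8)*(-4) = -1 - 1/2 = -3/2 ≈ -1.5000)
U(a, w) = 14/3 + a + w (U(a, w) = -4/3 + ((a + w) + 6) = -4/3 + (6 + a + w) = 14/3 + a + w)
U(-3, V)*(-23) = (14/3 - 3 - 3/2)*(-23) = (1/6)*(-23) = -23/6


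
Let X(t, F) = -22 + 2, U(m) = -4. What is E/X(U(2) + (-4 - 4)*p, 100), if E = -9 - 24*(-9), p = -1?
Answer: -207/20 ≈ -10.350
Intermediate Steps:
X(t, F) = -20
E = 207 (E = -9 + 216 = 207)
E/X(U(2) + (-4 - 4)*p, 100) = 207/(-20) = 207*(-1/20) = -207/20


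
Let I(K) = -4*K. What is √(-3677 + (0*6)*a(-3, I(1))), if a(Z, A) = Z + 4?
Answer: I*√3677 ≈ 60.638*I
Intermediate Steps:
a(Z, A) = 4 + Z
√(-3677 + (0*6)*a(-3, I(1))) = √(-3677 + (0*6)*(4 - 3)) = √(-3677 + 0*1) = √(-3677 + 0) = √(-3677) = I*√3677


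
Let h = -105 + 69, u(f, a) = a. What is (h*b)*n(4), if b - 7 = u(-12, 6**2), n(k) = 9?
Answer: -13932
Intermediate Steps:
b = 43 (b = 7 + 6**2 = 7 + 36 = 43)
h = -36
(h*b)*n(4) = -36*43*9 = -1548*9 = -13932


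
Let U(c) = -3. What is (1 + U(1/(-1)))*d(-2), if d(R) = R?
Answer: 4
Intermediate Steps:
(1 + U(1/(-1)))*d(-2) = (1 - 3)*(-2) = -2*(-2) = 4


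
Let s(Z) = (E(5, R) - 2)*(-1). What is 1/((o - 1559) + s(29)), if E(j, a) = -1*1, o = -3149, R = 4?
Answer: -1/4705 ≈ -0.00021254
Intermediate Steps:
E(j, a) = -1
s(Z) = 3 (s(Z) = (-1 - 2)*(-1) = -3*(-1) = 3)
1/((o - 1559) + s(29)) = 1/((-3149 - 1559) + 3) = 1/(-4708 + 3) = 1/(-4705) = -1/4705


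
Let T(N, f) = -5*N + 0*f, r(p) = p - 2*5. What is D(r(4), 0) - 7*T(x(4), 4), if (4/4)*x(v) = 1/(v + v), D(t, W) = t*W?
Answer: 35/8 ≈ 4.3750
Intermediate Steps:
r(p) = -10 + p (r(p) = p - 10 = -10 + p)
D(t, W) = W*t
x(v) = 1/(2*v) (x(v) = 1/(v + v) = 1/(2*v))
T(N, f) = -5*N (T(N, f) = -5*N + 0 = -5*N)
D(r(4), 0) - 7*T(x(4), 4) = 0*(-10 + 4) - (-35)*(½)/4 = 0*(-6) - (-35)*(½)*(¼) = 0 - (-35)/8 = 0 - 7*(-5/8) = 0 + 35/8 = 35/8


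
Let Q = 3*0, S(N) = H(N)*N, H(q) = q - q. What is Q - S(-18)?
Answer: 0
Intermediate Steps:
H(q) = 0
S(N) = 0 (S(N) = 0*N = 0)
Q = 0
Q - S(-18) = 0 - 1*0 = 0 + 0 = 0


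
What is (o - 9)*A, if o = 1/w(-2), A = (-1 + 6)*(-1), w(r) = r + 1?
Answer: 50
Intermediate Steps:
w(r) = 1 + r
A = -5 (A = 5*(-1) = -5)
o = -1 (o = 1/(1 - 2) = 1/(-1) = -1)
(o - 9)*A = (-1 - 9)*(-5) = -10*(-5) = 50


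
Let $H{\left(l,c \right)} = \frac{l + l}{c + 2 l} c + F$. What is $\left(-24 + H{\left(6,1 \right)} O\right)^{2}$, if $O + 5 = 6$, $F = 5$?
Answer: $\frac{55225}{169} \approx 326.78$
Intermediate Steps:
$O = 1$ ($O = -5 + 6 = 1$)
$H{\left(l,c \right)} = 5 + \frac{2 c l}{c + 2 l}$ ($H{\left(l,c \right)} = \frac{l + l}{c + 2 l} c + 5 = \frac{2 l}{c + 2 l} c + 5 = \frac{2 c l}{c + 2 l} + 5 = 5 + \frac{2 c l}{c + 2 l}$)
$\left(-24 + H{\left(6,1 \right)} O\right)^{2} = \left(-24 + \frac{5 \cdot 1 + 10 \cdot 6 + 2 \cdot 1 \cdot 6}{1 + 2 \cdot 6} \cdot 1\right)^{2} = \left(-24 + \frac{5 + 60 + 12}{1 + 12} \cdot 1\right)^{2} = \left(-24 + \frac{1}{13} \cdot 77 \cdot 1\right)^{2} = \left(-24 + \frac{77}{13} \cdot 1\right)^{2} = \left(-24 + \frac{77}{13}\right)^{2} = \left(- \frac{235}{13}\right)^{2} = \frac{55225}{169}$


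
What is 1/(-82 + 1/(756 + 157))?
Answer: -913/74865 ≈ -0.012195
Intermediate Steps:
1/(-82 + 1/(756 + 157)) = 1/(-82 + 1/913) = 1/(-74865/913) = -913/74865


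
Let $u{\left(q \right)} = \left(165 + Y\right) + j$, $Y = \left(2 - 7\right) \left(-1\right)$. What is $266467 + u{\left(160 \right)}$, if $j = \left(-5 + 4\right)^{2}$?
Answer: $266638$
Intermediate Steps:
$j = 1$ ($j = \left(-1\right)^{2} = 1$)
$Y = 5$ ($Y = \left(-5\right) \left(-1\right) = 5$)
$u{\left(q \right)} = 171$ ($u{\left(q \right)} = \left(165 + 5\right) + 1 = 170 + 1 = 171$)
$266467 + u{\left(160 \right)} = 266467 + 171 = 266638$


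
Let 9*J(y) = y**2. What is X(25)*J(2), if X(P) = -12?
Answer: -16/3 ≈ -5.3333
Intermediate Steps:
J(y) = y**2/9
X(25)*J(2) = -4*2**2/3 = -4*4/3 = -12*4/9 = -16/3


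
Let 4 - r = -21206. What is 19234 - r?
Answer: -1976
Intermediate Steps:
r = 21210 (r = 4 - 1*(-21206) = 4 + 21206 = 21210)
19234 - r = 19234 - 1*21210 = 19234 - 21210 = -1976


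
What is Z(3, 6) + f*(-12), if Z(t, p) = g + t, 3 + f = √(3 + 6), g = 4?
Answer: 7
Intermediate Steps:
f = 0 (f = -3 + √(3 + 6) = -3 + √9 = -3 + 3 = 0)
Z(t, p) = 4 + t
Z(3, 6) + f*(-12) = (4 + 3) + 0*(-12) = 7 + 0 = 7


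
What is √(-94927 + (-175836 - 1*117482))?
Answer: I*√388245 ≈ 623.09*I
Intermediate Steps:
√(-94927 + (-175836 - 1*117482)) = √(-94927 + (-175836 - 117482)) = √(-94927 - 293318) = √(-388245) = I*√388245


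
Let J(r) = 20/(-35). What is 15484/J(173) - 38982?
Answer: -66079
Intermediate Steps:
J(r) = -4/7 (J(r) = 20*(-1/35) = -4/7)
15484/J(173) - 38982 = 15484/(-4/7) - 38982 = 15484*(-7/4) - 38982 = -27097 - 38982 = -66079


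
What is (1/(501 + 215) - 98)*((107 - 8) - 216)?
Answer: 8209539/716 ≈ 11466.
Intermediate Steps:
(1/(501 + 215) - 98)*((107 - 8) - 216) = (1/716 - 98)*(99 - 216) = (1/716 - 98)*(-117) = -70167/716*(-117) = 8209539/716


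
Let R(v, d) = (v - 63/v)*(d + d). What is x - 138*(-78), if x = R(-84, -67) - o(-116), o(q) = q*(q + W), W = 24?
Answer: 22495/2 ≈ 11248.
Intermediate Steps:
o(q) = q*(24 + q) (o(q) = q*(q + 24) = q*(24 + q))
R(v, d) = 2*d*(v - 63/v) (R(v, d) = (v - 63/v)*(2*d) = 2*d*(v - 63/v))
x = 967/2 (x = 2*(-67)*(-63 + (-84)²)/(-84) - (-116)*(24 - 116) = 2*(-67)*(-1/84)*(-63 + 7056) - (-116)*(-92) = 2*(-67)*(-1/84)*6993 - 1*10672 = 22311/2 - 10672 = 967/2 ≈ 483.50)
x - 138*(-78) = 967/2 - 138*(-78) = 967/2 - 1*(-10764) = 967/2 + 10764 = 22495/2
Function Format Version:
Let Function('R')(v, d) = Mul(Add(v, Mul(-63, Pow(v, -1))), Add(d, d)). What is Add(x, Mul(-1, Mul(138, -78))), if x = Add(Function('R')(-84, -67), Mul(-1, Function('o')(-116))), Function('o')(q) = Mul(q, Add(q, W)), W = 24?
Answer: Rational(22495, 2) ≈ 11248.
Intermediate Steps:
Function('o')(q) = Mul(q, Add(24, q)) (Function('o')(q) = Mul(q, Add(q, 24)) = Mul(q, Add(24, q)))
Function('R')(v, d) = Mul(2, d, Add(v, Mul(-63, Pow(v, -1)))) (Function('R')(v, d) = Mul(Add(v, Mul(-63, Pow(v, -1))), Mul(2, d)) = Mul(2, d, Add(v, Mul(-63, Pow(v, -1)))))
x = Rational(967, 2) (x = Add(Mul(2, -67, Pow(-84, -1), Add(-63, Pow(-84, 2))), Mul(-1, Mul(-116, Add(24, -116)))) = Add(Mul(2, -67, Rational(-1, 84), Add(-63, 7056)), Mul(-1, Mul(-116, -92))) = Add(Mul(2, -67, Rational(-1, 84), 6993), Mul(-1, 10672)) = Add(Rational(22311, 2), -10672) = Rational(967, 2) ≈ 483.50)
Add(x, Mul(-1, Mul(138, -78))) = Add(Rational(967, 2), Mul(-1, Mul(138, -78))) = Add(Rational(967, 2), Mul(-1, -10764)) = Add(Rational(967, 2), 10764) = Rational(22495, 2)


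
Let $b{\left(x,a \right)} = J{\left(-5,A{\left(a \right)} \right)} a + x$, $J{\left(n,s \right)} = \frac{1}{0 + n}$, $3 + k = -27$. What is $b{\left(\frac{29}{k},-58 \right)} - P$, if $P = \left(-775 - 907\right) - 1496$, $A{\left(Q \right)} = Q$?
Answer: $\frac{95659}{30} \approx 3188.6$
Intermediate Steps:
$k = -30$ ($k = -3 - 27 = -30$)
$P = -3178$ ($P = -1682 - 1496 = -3178$)
$J{\left(n,s \right)} = \frac{1}{n}$
$b{\left(x,a \right)} = x - \frac{a}{5}$ ($b{\left(x,a \right)} = \frac{a}{-5} + x = - \frac{a}{5} + x = x - \frac{a}{5}$)
$b{\left(\frac{29}{k},-58 \right)} - P = \left(\frac{29}{-30} - - \frac{58}{5}\right) - -3178 = \left(29 \left(- \frac{1}{30}\right) + \frac{58}{5}\right) + 3178 = \left(- \frac{29}{30} + \frac{58}{5}\right) + 3178 = \frac{319}{30} + 3178 = \frac{95659}{30}$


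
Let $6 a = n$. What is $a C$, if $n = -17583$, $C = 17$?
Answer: $- \frac{99637}{2} \approx -49819.0$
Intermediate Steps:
$a = - \frac{5861}{2}$ ($a = \frac{1}{6} \left(-17583\right) = - \frac{5861}{2} \approx -2930.5$)
$a C = \left(- \frac{5861}{2}\right) 17 = - \frac{99637}{2}$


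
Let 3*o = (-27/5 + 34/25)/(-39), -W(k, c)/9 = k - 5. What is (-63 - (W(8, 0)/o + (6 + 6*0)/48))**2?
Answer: 337322832025/652864 ≈ 5.1668e+5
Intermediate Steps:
W(k, c) = 45 - 9*k (W(k, c) = -9*(k - 5) = -9*(-5 + k) = 45 - 9*k)
o = 101/2925 (o = ((-27/5 + 34/25)/(-39))/3 = ((-27*1/5 + 34*(1/25))*(-1/39))/3 = ((-27/5 + 34/25)*(-1/39))/3 = (-101/25*(-1/39))/3 = (1/3)*(101/975) = 101/2925 ≈ 0.034530)
(-63 - (W(8, 0)/o + (6 + 6*0)/48))**2 = (-63 - ((45 - 9*8)/(101/2925) + (6 + 6*0)/48))**2 = (-63 - ((45 - 72)*(2925/101) + (6 + 0)*(1/48)))**2 = (-63 - (-27*2925/101 + 6*(1/48)))**2 = (-63 - (-78975/101 + 1/8))**2 = (-63 - 1*(-631699/808))**2 = (-63 + 631699/808)**2 = (580795/808)**2 = 337322832025/652864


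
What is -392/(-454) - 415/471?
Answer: -1889/106917 ≈ -0.017668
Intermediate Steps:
-392/(-454) - 415/471 = -392*(-1/454) - 415*1/471 = 196/227 - 415/471 = -1889/106917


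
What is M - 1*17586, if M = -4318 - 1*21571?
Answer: -43475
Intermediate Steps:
M = -25889 (M = -4318 - 21571 = -25889)
M - 1*17586 = -25889 - 1*17586 = -25889 - 17586 = -43475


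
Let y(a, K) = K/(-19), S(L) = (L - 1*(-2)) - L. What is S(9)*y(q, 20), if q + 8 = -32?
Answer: -40/19 ≈ -2.1053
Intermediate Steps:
q = -40 (q = -8 - 32 = -40)
S(L) = 2 (S(L) = (L + 2) - L = (2 + L) - L = 2)
y(a, K) = -K/19 (y(a, K) = K*(-1/19) = -K/19)
S(9)*y(q, 20) = 2*(-1/19*20) = 2*(-20/19) = -40/19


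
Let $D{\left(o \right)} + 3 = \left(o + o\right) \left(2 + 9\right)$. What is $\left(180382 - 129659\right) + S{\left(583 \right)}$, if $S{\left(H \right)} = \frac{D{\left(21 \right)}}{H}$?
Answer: $\frac{29571968}{583} \approx 50724.0$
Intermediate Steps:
$D{\left(o \right)} = -3 + 22 o$ ($D{\left(o \right)} = -3 + \left(o + o\right) \left(2 + 9\right) = -3 + 2 o 11 = -3 + 22 o$)
$S{\left(H \right)} = \frac{459}{H}$ ($S{\left(H \right)} = \frac{-3 + 22 \cdot 21}{H} = \frac{-3 + 462}{H} = \frac{459}{H}$)
$\left(180382 - 129659\right) + S{\left(583 \right)} = \left(180382 - 129659\right) + \frac{459}{583} = 50723 + 459 \cdot \frac{1}{583} = 50723 + \frac{459}{583} = \frac{29571968}{583}$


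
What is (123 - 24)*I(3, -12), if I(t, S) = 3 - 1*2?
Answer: 99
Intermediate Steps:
I(t, S) = 1 (I(t, S) = 3 - 2 = 1)
(123 - 24)*I(3, -12) = (123 - 24)*1 = 99*1 = 99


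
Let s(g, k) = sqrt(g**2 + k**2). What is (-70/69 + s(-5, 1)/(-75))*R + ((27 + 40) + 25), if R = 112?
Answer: -1492/69 - 112*sqrt(26)/75 ≈ -29.238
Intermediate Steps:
(-70/69 + s(-5, 1)/(-75))*R + ((27 + 40) + 25) = (-70/69 + sqrt((-5)**2 + 1**2)/(-75))*112 + ((27 + 40) + 25) = (-70*1/69 + sqrt(25 + 1)*(-1/75))*112 + (67 + 25) = (-70/69 + sqrt(26)*(-1/75))*112 + 92 = (-70/69 - sqrt(26)/75)*112 + 92 = (-7840/69 - 112*sqrt(26)/75) + 92 = -1492/69 - 112*sqrt(26)/75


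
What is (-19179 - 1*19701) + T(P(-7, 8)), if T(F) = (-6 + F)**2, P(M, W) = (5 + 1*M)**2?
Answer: -38876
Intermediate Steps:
P(M, W) = (5 + M)**2
(-19179 - 1*19701) + T(P(-7, 8)) = (-19179 - 1*19701) + (-6 + (5 - 7)**2)**2 = (-19179 - 19701) + (-6 + (-2)**2)**2 = -38880 + (-6 + 4)**2 = -38880 + (-2)**2 = -38880 + 4 = -38876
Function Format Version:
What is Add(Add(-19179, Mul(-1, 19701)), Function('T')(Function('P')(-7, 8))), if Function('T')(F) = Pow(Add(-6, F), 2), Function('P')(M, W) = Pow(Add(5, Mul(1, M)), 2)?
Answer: -38876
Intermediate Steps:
Function('P')(M, W) = Pow(Add(5, M), 2)
Add(Add(-19179, Mul(-1, 19701)), Function('T')(Function('P')(-7, 8))) = Add(Add(-19179, Mul(-1, 19701)), Pow(Add(-6, Pow(Add(5, -7), 2)), 2)) = Add(Add(-19179, -19701), Pow(Add(-6, Pow(-2, 2)), 2)) = Add(-38880, Pow(Add(-6, 4), 2)) = Add(-38880, Pow(-2, 2)) = Add(-38880, 4) = -38876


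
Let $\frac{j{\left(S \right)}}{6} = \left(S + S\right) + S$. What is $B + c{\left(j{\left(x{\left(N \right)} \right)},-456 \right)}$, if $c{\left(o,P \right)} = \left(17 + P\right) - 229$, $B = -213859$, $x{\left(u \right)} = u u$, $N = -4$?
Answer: $-214527$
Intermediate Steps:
$x{\left(u \right)} = u^{2}$
$j{\left(S \right)} = 18 S$ ($j{\left(S \right)} = 6 \left(\left(S + S\right) + S\right) = 6 \left(2 S + S\right) = 6 \cdot 3 S = 18 S$)
$c{\left(o,P \right)} = -212 + P$
$B + c{\left(j{\left(x{\left(N \right)} \right)},-456 \right)} = -213859 - 668 = -214527$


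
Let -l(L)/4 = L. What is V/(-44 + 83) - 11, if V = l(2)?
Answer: -437/39 ≈ -11.205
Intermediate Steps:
l(L) = -4*L
V = -8 (V = -4*2 = -8)
V/(-44 + 83) - 11 = -8/(-44 + 83) - 11 = -8/39 - 11 = -437/39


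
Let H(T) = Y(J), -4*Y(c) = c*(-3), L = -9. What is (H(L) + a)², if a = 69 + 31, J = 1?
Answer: 162409/16 ≈ 10151.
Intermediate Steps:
a = 100
Y(c) = 3*c/4 (Y(c) = -c*(-3)/4 = -(-3)*c/4 = 3*c/4)
H(T) = ¾ (H(T) = (¾)*1 = ¾)
(H(L) + a)² = (¾ + 100)² = (403/4)² = 162409/16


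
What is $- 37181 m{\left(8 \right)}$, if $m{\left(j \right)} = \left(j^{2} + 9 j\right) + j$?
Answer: $-5354064$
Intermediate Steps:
$m{\left(j \right)} = j^{2} + 10 j$
$- 37181 m{\left(8 \right)} = - 37181 \cdot 8 \left(10 + 8\right) = - 37181 \cdot 8 \cdot 18 = \left(-37181\right) 144 = -5354064$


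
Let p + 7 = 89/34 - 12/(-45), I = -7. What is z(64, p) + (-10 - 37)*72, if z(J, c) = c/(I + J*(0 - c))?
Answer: -442514243/130766 ≈ -3384.0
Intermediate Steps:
p = -2099/510 (p = -7 + (89/34 - 12/(-45)) = -7 + (89*(1/34) - 12*(-1/45)) = -7 + (89/34 + 4/15) = -7 + 1471/510 = -2099/510 ≈ -4.1157)
z(J, c) = c/(-7 - J*c) (z(J, c) = c/(-7 + J*(0 - c)) = c/(-7 + J*(-c)) = c/(-7 - J*c))
z(64, p) + (-10 - 37)*72 = -1*(-2099/510)/(7 + 64*(-2099/510)) + (-10 - 37)*72 = -1*(-2099/510)/(7 - 67168/255) - 47*72 = -1*(-2099/510)/(-65383/255) - 3384 = -1*(-2099/510)*(-255/65383) - 3384 = -2099/130766 - 3384 = -442514243/130766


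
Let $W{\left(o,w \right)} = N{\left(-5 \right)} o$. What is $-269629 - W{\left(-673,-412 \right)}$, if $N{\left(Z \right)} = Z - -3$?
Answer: $-270975$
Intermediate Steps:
$N{\left(Z \right)} = 3 + Z$ ($N{\left(Z \right)} = Z + 3 = 3 + Z$)
$W{\left(o,w \right)} = - 2 o$ ($W{\left(o,w \right)} = \left(3 - 5\right) o = - 2 o$)
$-269629 - W{\left(-673,-412 \right)} = -269629 - \left(-2\right) \left(-673\right) = -269629 - 1346 = -270975$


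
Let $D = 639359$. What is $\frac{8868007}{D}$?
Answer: $\frac{8868007}{639359} \approx 13.87$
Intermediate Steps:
$\frac{8868007}{D} = \frac{8868007}{639359}$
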